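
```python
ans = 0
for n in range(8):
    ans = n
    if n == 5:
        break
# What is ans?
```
Trace:
  ans=0
  ans=0, n=0
  ans=1, n=1
  ans=2, n=2
  ans=3, n=3
  ans=4, n=4
  ans=5, n=5

Final answer: 5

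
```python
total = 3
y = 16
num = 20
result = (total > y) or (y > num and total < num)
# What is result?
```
Trace:
  total=3
  total=3, y=16
  total=3, y=16, num=20
  total=3, y=16, num=20, result=False

Final answer: False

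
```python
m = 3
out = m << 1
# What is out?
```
Trace:
  m=3
  m=3, out=6

Final answer: 6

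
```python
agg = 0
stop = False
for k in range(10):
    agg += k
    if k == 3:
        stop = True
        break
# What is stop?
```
Trace:
  agg=0
  agg=0, stop=False
  agg=0, stop=False, k=0
  agg=1, stop=False, k=1
  agg=3, stop=False, k=2
  agg=6, stop=True, k=3

Final answer: True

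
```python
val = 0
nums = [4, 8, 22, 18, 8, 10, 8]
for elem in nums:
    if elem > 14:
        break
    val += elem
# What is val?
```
Trace:
  val=0
  val=4, elem=4
  val=12, elem=8
  val=12, elem=22

Final answer: 12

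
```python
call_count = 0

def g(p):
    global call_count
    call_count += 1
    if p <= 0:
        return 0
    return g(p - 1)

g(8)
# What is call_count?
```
Call trace:
g(p=8)
  g(p=7)
    g(p=6)
      g(p=5)
        g(p=4)
          g(p=3)
            g(p=2)
              g(p=1)
                g(p=0)
                -> return 0
              -> return 0
            -> return 0
          -> return 0
        -> return 0
      -> return 0
    -> return 0
  -> return 0
-> return 0

call_count is incremented once per call. g is entered once for each p = 8, 7, 6, 5, 4, 3, 2, 1, 0 (the p <= 0 call returns without recursing), i.e. 8 + 1 calls.
call_count = 9

Final answer: 9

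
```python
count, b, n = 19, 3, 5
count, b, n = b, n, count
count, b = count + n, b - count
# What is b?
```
Trace:
  count=19, b=3, n=5
  count=3, b=5, n=19
  count=22, b=2, n=19

Final answer: 2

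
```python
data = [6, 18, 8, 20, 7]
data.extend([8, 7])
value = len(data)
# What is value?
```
Trace:
  data=[6, 18, 8, 20, 7]
  data=[6, 18, 8, 20, 7, 8, 7]
  data=[6, 18, 8, 20, 7, 8, 7], value=7

Final answer: 7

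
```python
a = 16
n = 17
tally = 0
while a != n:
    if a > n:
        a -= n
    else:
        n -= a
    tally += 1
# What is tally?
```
Trace:
  a=16
  a=16, n=17
  a=16, n=17, tally=0
  a=16, n=1, tally=1
  a=15, n=1, tally=2
  a=14, n=1, tally=3
  a=13, n=1, tally=4
  a=12, n=1, tally=5
  a=11, n=1, tally=6
  a=10, n=1, tally=7
  a=9, n=1, tally=8
  a=8, n=1, tally=9
  a=7, n=1, tally=10
  a=6, n=1, tally=11
  a=5, n=1, tally=12
  a=4, n=1, tally=13
  a=3, n=1, tally=14
  a=2, n=1, tally=15
  a=1, n=1, tally=16

Final answer: 16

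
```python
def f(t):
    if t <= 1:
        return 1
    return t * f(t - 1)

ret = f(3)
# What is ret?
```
Call trace:
f(t=3)
  f(t=2)
    f(t=1)
    -> return 1
  -> return 2
-> return 6

Final answer: 6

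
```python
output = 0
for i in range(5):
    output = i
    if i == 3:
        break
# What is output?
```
Trace:
  output=0
  output=0, i=0
  output=1, i=1
  output=2, i=2
  output=3, i=3

Final answer: 3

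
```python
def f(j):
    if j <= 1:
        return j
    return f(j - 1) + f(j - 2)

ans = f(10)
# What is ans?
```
Call trace (a repeated sub-call is expanded the first time; later identical calls just restate its return value):
f(j=10)
  f(j=9)
    f(j=8)
      f(j=7)
        f(j=6)
          f(j=5)
            f(j=4)
              f(j=3)
                f(j=2)
                  f(j=1)
                  -> return 1
                  f(j=0)
                  -> return 0
                -> return 1
                f(j=1)
                -> return 1
              -> return 2
              f(j=2) -> return 1  (same call as traced above)
            -> return 3
            f(j=3) -> return 2  (same call as traced above)
          -> return 5
          f(j=4) -> return 3  (same call as traced above)
        -> return 8
        f(j=5) -> return 5  (same call as traced above)
      -> return 13
      f(j=6) -> return 8  (same call as traced above)
    -> return 21
    f(j=7) -> return 13  (same call as traced above)
  -> return 34
  f(j=8) -> return 21  (same call as traced above)
-> return 55

Final answer: 55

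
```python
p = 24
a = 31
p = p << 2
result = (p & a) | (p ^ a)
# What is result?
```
Trace:
  p=24
  p=24, a=31
  p=96, a=31
  p=96, a=31, result=127

Final answer: 127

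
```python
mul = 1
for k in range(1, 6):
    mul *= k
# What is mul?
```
Trace:
  mul=1
  mul=1, k=1
  mul=2, k=2
  mul=6, k=3
  mul=24, k=4
  mul=120, k=5

Final answer: 120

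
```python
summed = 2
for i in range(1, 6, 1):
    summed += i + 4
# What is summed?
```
Trace:
  summed=2
  summed=7, i=1
  summed=13, i=2
  summed=20, i=3
  summed=28, i=4
  summed=37, i=5

Final answer: 37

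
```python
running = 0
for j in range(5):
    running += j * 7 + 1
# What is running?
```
Trace:
  running=0
  running=1, j=0
  running=9, j=1
  running=24, j=2
  running=46, j=3
  running=75, j=4

Final answer: 75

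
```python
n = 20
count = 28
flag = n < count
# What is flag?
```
Trace:
  n=20
  n=20, count=28
  n=20, count=28, flag=True

Final answer: True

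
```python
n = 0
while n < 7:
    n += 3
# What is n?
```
Trace:
  n=0
  n=3
  n=6
  n=9

Final answer: 9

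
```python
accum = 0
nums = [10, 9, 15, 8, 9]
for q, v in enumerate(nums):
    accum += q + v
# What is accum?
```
Trace:
  accum=0
  accum=10, q=0, v=10
  accum=20, q=1, v=9
  accum=37, q=2, v=15
  accum=48, q=3, v=8
  accum=61, q=4, v=9

Final answer: 61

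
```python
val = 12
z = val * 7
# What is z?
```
Trace:
  val=12
  val=12, z=84

Final answer: 84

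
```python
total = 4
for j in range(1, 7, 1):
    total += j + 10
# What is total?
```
Trace:
  total=4
  total=15, j=1
  total=27, j=2
  total=40, j=3
  total=54, j=4
  total=69, j=5
  total=85, j=6

Final answer: 85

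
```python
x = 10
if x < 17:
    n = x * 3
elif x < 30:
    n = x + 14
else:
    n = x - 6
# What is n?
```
Trace:
  x=10
  x=10, n=30

Final answer: 30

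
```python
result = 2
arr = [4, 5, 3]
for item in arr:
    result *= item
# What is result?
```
Trace:
  result=2
  result=8, item=4
  result=40, item=5
  result=120, item=3

Final answer: 120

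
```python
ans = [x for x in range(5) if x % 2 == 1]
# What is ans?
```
Trace:
  x=0
  x=1
  x=2
  x=3
  x=4
  ans=[1, 3]

Final answer: [1, 3]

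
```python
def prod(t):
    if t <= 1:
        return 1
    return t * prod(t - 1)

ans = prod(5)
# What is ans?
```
Call trace:
prod(t=5)
  prod(t=4)
    prod(t=3)
      prod(t=2)
        prod(t=1)
        -> return 1
      -> return 2
    -> return 6
  -> return 24
-> return 120

Final answer: 120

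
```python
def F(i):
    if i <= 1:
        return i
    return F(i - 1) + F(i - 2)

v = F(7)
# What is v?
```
Call trace (a repeated sub-call is expanded the first time; later identical calls just restate its return value):
F(i=7)
  F(i=6)
    F(i=5)
      F(i=4)
        F(i=3)
          F(i=2)
            F(i=1)
            -> return 1
            F(i=0)
            -> return 0
          -> return 1
          F(i=1)
          -> return 1
        -> return 2
        F(i=2) -> return 1  (same call as traced above)
      -> return 3
      F(i=3) -> return 2  (same call as traced above)
    -> return 5
    F(i=4) -> return 3  (same call as traced above)
  -> return 8
  F(i=5) -> return 5  (same call as traced above)
-> return 13

Final answer: 13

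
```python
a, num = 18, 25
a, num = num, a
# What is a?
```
Trace:
  a=18, num=25
  a=25, num=18

Final answer: 25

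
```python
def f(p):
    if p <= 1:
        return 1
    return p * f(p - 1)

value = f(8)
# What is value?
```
Call trace:
f(p=8)
  f(p=7)
    f(p=6)
      f(p=5)
        f(p=4)
          f(p=3)
            f(p=2)
              f(p=1)
              -> return 1
            -> return 2
          -> return 6
        -> return 24
      -> return 120
    -> return 720
  -> return 5040
-> return 40320

Final answer: 40320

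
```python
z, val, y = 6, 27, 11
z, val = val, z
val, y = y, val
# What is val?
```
Trace:
  z=6, val=27, y=11
  z=27, val=6, y=11
  z=27, val=11, y=6

Final answer: 11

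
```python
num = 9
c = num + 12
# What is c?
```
Trace:
  num=9
  num=9, c=21

Final answer: 21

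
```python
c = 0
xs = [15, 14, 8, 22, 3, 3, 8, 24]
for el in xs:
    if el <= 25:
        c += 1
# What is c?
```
Trace:
  c=0
  c=1, el=15
  c=2, el=14
  c=3, el=8
  c=4, el=22
  c=5, el=3
  c=6, el=3
  c=7, el=8
  c=8, el=24

Final answer: 8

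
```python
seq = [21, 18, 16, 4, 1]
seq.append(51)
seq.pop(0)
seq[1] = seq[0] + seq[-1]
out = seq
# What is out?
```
Trace:
  seq=[21, 18, 16, 4, 1]
  seq=[21, 18, 16, 4, 1, 51]
  seq=[18, 16, 4, 1, 51]
  seq=[18, 69, 4, 1, 51]
  seq=[18, 69, 4, 1, 51], out=[18, 69, 4, 1, 51]

Final answer: [18, 69, 4, 1, 51]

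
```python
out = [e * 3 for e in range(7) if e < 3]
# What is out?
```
Trace:
  e=0
  e=1
  e=2
  e=3
  e=4
  e=5
  e=6
  out=[0, 3, 6]

Final answer: [0, 3, 6]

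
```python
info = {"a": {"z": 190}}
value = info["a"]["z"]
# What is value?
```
Trace:
  info={'a': {'z': 190}}
  info={'a': {'z': 190}}, value=190

Final answer: 190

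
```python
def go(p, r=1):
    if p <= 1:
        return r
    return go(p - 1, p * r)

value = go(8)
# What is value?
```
Call trace:
go(p=8, r=1)
  go(p=7, r=8)
    go(p=6, r=56)
      go(p=5, r=336)
        go(p=4, r=1680)
          go(p=3, r=6720)
            go(p=2, r=20160)
              go(p=1, r=40320)
              -> return 40320
            -> return 40320
          -> return 40320
        -> return 40320
      -> return 40320
    -> return 40320
  -> return 40320
-> return 40320

Final answer: 40320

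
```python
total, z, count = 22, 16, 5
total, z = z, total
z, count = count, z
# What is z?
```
Trace:
  total=22, z=16, count=5
  total=16, z=22, count=5
  total=16, z=5, count=22

Final answer: 5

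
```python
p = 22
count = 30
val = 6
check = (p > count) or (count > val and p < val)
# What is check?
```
Trace:
  p=22
  p=22, count=30
  p=22, count=30, val=6
  p=22, count=30, val=6, check=False

Final answer: False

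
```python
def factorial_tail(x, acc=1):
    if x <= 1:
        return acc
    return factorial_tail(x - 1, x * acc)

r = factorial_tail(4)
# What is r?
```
Call trace:
factorial_tail(x=4, acc=1)
  factorial_tail(x=3, acc=4)
    factorial_tail(x=2, acc=12)
      factorial_tail(x=1, acc=24)
      -> return 24
    -> return 24
  -> return 24
-> return 24

Final answer: 24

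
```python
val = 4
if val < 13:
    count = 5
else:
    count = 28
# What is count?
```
Trace:
  val=4
  val=4, count=5

Final answer: 5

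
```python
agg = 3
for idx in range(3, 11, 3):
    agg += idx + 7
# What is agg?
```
Trace:
  agg=3
  agg=13, idx=3
  agg=26, idx=6
  agg=42, idx=9

Final answer: 42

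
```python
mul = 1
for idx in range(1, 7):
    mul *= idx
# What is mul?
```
Trace:
  mul=1
  mul=1, idx=1
  mul=2, idx=2
  mul=6, idx=3
  mul=24, idx=4
  mul=120, idx=5
  mul=720, idx=6

Final answer: 720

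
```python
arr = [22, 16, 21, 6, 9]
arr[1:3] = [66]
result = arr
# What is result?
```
Trace:
  arr=[22, 16, 21, 6, 9]
  arr=[22, 66, 6, 9]
  arr=[22, 66, 6, 9], result=[22, 66, 6, 9]

Final answer: [22, 66, 6, 9]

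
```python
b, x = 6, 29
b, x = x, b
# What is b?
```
Trace:
  b=6, x=29
  b=29, x=6

Final answer: 29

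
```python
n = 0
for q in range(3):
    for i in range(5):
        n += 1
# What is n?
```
Trace:
  n=0
  n=1, q=0, i=0
  n=2, q=0, i=1
  n=3, q=0, i=2
  n=4, q=0, i=3
  n=5, q=0, i=4
  n=6, q=1, i=0
  n=7, q=1, i=1
  n=8, q=1, i=2
  n=9, q=1, i=3
  n=10, q=1, i=4
  n=11, q=2, i=0
  n=12, q=2, i=1
  n=13, q=2, i=2
  n=14, q=2, i=3
  n=15, q=2, i=4

Final answer: 15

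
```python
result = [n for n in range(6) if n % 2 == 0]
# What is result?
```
Trace:
  n=0
  n=1
  n=2
  n=3
  n=4
  n=5
  result=[0, 2, 4]

Final answer: [0, 2, 4]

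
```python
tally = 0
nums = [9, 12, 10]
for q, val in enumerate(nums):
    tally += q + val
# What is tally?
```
Trace:
  tally=0
  tally=9, q=0, val=9
  tally=22, q=1, val=12
  tally=34, q=2, val=10

Final answer: 34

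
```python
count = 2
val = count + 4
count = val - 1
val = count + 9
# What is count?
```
Trace:
  count=2
  count=2, val=6
  count=5, val=6
  count=5, val=14

Final answer: 5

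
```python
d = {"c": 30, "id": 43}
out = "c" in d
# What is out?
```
Trace:
  d={'c': 30, 'id': 43}
  d={'c': 30, 'id': 43}, out=True

Final answer: True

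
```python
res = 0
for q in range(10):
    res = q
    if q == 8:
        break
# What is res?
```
Trace:
  res=0
  res=0, q=0
  res=1, q=1
  res=2, q=2
  res=3, q=3
  res=4, q=4
  res=5, q=5
  res=6, q=6
  res=7, q=7
  res=8, q=8

Final answer: 8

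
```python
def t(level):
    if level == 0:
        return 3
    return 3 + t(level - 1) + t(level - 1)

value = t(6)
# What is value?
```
Call trace (a repeated sub-call is expanded the first time; later identical calls just restate its return value):
t(level=6)
  t(level=5)
    t(level=4)
      t(level=3)
        t(level=2)
          t(level=1)
            t(level=0)
            -> return 3
            t(level=0)
            -> return 3
          -> return 9
          t(level=1) -> return 9  (same call as traced above)
        -> return 21
        t(level=2) -> return 21  (same call as traced above)
      -> return 45
      t(level=3) -> return 45  (same call as traced above)
    -> return 93
    t(level=4) -> return 93  (same call as traced above)
  -> return 189
  t(level=5) -> return 189  (same call as traced above)
-> return 381

Final answer: 381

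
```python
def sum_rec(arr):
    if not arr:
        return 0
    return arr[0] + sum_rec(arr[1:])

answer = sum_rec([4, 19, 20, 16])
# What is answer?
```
Call trace:
sum_rec(arr=[4, 19, 20, 16])
  sum_rec(arr=[19, 20, 16])
    sum_rec(arr=[20, 16])
      sum_rec(arr=[16])
        sum_rec(arr=[])
        -> return 0
      -> return 16
    -> return 36
  -> return 55
-> return 59

Final answer: 59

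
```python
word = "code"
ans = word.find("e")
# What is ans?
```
Trace:
  word='code'
  word='code', ans=3

Final answer: 3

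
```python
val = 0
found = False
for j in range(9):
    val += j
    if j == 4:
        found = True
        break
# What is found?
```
Trace:
  val=0
  val=0, found=False
  val=0, found=False, j=0
  val=1, found=False, j=1
  val=3, found=False, j=2
  val=6, found=False, j=3
  val=10, found=True, j=4

Final answer: True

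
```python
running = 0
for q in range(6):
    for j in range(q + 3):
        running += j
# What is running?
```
Trace:
  running=0
  running=0, q=0, j=0
  running=1, q=0, j=1
  running=3, q=0, j=2
  running=3, q=1, j=0
  running=4, q=1, j=1
  running=6, q=1, j=2
  running=9, q=1, j=3
  running=9, q=2, j=0
  running=10, q=2, j=1
  running=12, q=2, j=2
  running=15, q=2, j=3
  running=19, q=2, j=4
  running=19, q=3, j=0
  running=20, q=3, j=1
  running=22, q=3, j=2
  running=25, q=3, j=3
  running=29, q=3, j=4
  running=34, q=3, j=5
  running=34, q=4, j=0
  running=35, q=4, j=1
  running=37, q=4, j=2
  running=40, q=4, j=3
  running=44, q=4, j=4
  running=49, q=4, j=5
  running=55, q=4, j=6
  running=55, q=5, j=0
  running=56, q=5, j=1
  running=58, q=5, j=2
  running=61, q=5, j=3
  running=65, q=5, j=4
  running=70, q=5, j=5
  running=76, q=5, j=6
  running=83, q=5, j=7

Final answer: 83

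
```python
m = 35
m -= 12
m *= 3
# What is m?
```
Trace:
  m=35
  m=23
  m=69

Final answer: 69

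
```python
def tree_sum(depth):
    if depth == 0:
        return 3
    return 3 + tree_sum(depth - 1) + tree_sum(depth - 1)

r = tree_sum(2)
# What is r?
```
Call trace (a repeated sub-call is expanded the first time; later identical calls just restate its return value):
tree_sum(depth=2)
  tree_sum(depth=1)
    tree_sum(depth=0)
    -> return 3
    tree_sum(depth=0)
    -> return 3
  -> return 9
  tree_sum(depth=1) -> return 9  (same call as traced above)
-> return 21

Final answer: 21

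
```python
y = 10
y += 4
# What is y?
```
Trace:
  y=10
  y=14

Final answer: 14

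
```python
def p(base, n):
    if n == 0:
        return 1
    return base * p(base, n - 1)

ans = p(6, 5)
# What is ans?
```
Call trace:
p(base=6, n=5)
  p(base=6, n=4)
    p(base=6, n=3)
      p(base=6, n=2)
        p(base=6, n=1)
          p(base=6, n=0)
          -> return 1
        -> return 6
      -> return 36
    -> return 216
  -> return 1296
-> return 7776

Final answer: 7776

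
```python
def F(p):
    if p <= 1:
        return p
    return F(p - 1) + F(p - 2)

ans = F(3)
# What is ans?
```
Call trace:
F(p=3)
  F(p=2)
    F(p=1)
    -> return 1
    F(p=0)
    -> return 0
  -> return 1
  F(p=1)
  -> return 1
-> return 2

Final answer: 2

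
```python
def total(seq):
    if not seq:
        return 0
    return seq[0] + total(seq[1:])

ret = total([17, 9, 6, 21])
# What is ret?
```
Call trace:
total(seq=[17, 9, 6, 21])
  total(seq=[9, 6, 21])
    total(seq=[6, 21])
      total(seq=[21])
        total(seq=[])
        -> return 0
      -> return 21
    -> return 27
  -> return 36
-> return 53

Final answer: 53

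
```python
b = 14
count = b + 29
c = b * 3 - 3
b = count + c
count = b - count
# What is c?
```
Trace:
  b=14
  b=14, count=43
  b=14, count=43, c=39
  b=82, count=43, c=39
  b=82, count=39, c=39

Final answer: 39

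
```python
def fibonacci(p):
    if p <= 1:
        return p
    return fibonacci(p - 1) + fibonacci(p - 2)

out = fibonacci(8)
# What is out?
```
Call trace (a repeated sub-call is expanded the first time; later identical calls just restate its return value):
fibonacci(p=8)
  fibonacci(p=7)
    fibonacci(p=6)
      fibonacci(p=5)
        fibonacci(p=4)
          fibonacci(p=3)
            fibonacci(p=2)
              fibonacci(p=1)
              -> return 1
              fibonacci(p=0)
              -> return 0
            -> return 1
            fibonacci(p=1)
            -> return 1
          -> return 2
          fibonacci(p=2) -> return 1  (same call as traced above)
        -> return 3
        fibonacci(p=3) -> return 2  (same call as traced above)
      -> return 5
      fibonacci(p=4) -> return 3  (same call as traced above)
    -> return 8
    fibonacci(p=5) -> return 5  (same call as traced above)
  -> return 13
  fibonacci(p=6) -> return 8  (same call as traced above)
-> return 21

Final answer: 21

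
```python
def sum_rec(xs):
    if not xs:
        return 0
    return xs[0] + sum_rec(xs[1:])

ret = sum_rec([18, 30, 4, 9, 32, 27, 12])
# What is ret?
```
Call trace:
sum_rec(xs=[18, 30, 4, 9, 32, 27, 12])
  sum_rec(xs=[30, 4, 9, 32, 27, 12])
    sum_rec(xs=[4, 9, 32, 27, 12])
      sum_rec(xs=[9, 32, 27, 12])
        sum_rec(xs=[32, 27, 12])
          sum_rec(xs=[27, 12])
            sum_rec(xs=[12])
              sum_rec(xs=[])
              -> return 0
            -> return 12
          -> return 39
        -> return 71
      -> return 80
    -> return 84
  -> return 114
-> return 132

Final answer: 132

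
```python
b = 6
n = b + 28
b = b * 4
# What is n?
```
Trace:
  b=6
  b=6, n=34
  b=24, n=34

Final answer: 34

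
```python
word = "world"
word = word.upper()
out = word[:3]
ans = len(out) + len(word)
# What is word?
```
Trace:
  word='world'
  word='WORLD'
  word='WORLD', out='WOR'
  word='WORLD', out='WOR', ans=8

Final answer: 'WORLD'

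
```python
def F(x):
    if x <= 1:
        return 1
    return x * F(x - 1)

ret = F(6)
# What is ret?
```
Call trace:
F(x=6)
  F(x=5)
    F(x=4)
      F(x=3)
        F(x=2)
          F(x=1)
          -> return 1
        -> return 2
      -> return 6
    -> return 24
  -> return 120
-> return 720

Final answer: 720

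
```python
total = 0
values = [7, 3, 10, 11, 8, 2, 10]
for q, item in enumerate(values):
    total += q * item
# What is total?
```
Trace:
  total=0
  total=0, q=0, item=7
  total=3, q=1, item=3
  total=23, q=2, item=10
  total=56, q=3, item=11
  total=88, q=4, item=8
  total=98, q=5, item=2
  total=158, q=6, item=10

Final answer: 158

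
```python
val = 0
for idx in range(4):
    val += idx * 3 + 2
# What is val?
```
Trace:
  val=0
  val=2, idx=0
  val=7, idx=1
  val=15, idx=2
  val=26, idx=3

Final answer: 26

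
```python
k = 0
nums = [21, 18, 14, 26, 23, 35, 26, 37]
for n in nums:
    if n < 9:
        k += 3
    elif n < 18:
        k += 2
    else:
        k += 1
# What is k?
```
Trace:
  k=0
  k=1, n=21
  k=2, n=18
  k=4, n=14
  k=5, n=26
  k=6, n=23
  k=7, n=35
  k=8, n=26
  k=9, n=37

Final answer: 9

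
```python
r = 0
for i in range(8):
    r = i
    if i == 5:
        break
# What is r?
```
Trace:
  r=0
  r=0, i=0
  r=1, i=1
  r=2, i=2
  r=3, i=3
  r=4, i=4
  r=5, i=5

Final answer: 5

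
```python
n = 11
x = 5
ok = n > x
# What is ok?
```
Trace:
  n=11
  n=11, x=5
  n=11, x=5, ok=True

Final answer: True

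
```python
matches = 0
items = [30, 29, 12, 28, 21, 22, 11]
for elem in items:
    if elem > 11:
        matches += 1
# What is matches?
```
Trace:
  matches=0
  matches=1, elem=30
  matches=2, elem=29
  matches=3, elem=12
  matches=4, elem=28
  matches=5, elem=21
  matches=6, elem=22
  matches=6, elem=11

Final answer: 6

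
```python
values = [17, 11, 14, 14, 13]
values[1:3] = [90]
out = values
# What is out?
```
Trace:
  values=[17, 11, 14, 14, 13]
  values=[17, 90, 14, 13]
  values=[17, 90, 14, 13], out=[17, 90, 14, 13]

Final answer: [17, 90, 14, 13]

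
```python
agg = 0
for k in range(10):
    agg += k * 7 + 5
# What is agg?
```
Trace:
  agg=0
  agg=5, k=0
  agg=17, k=1
  agg=36, k=2
  agg=62, k=3
  agg=95, k=4
  agg=135, k=5
  agg=182, k=6
  agg=236, k=7
  agg=297, k=8
  agg=365, k=9

Final answer: 365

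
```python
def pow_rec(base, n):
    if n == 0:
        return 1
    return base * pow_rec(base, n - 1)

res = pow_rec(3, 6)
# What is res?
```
Call trace:
pow_rec(base=3, n=6)
  pow_rec(base=3, n=5)
    pow_rec(base=3, n=4)
      pow_rec(base=3, n=3)
        pow_rec(base=3, n=2)
          pow_rec(base=3, n=1)
            pow_rec(base=3, n=0)
            -> return 1
          -> return 3
        -> return 9
      -> return 27
    -> return 81
  -> return 243
-> return 729

Final answer: 729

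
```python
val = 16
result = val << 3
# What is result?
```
Trace:
  val=16
  val=16, result=128

Final answer: 128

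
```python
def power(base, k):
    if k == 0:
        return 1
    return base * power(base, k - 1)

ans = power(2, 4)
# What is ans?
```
Call trace:
power(base=2, k=4)
  power(base=2, k=3)
    power(base=2, k=2)
      power(base=2, k=1)
        power(base=2, k=0)
        -> return 1
      -> return 2
    -> return 4
  -> return 8
-> return 16

Final answer: 16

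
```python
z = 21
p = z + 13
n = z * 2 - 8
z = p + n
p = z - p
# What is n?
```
Trace:
  z=21
  z=21, p=34
  z=21, p=34, n=34
  z=68, p=34, n=34
  z=68, p=34, n=34

Final answer: 34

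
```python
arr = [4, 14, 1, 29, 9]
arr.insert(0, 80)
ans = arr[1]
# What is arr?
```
Trace:
  arr=[4, 14, 1, 29, 9]
  arr=[80, 4, 14, 1, 29, 9]
  arr=[80, 4, 14, 1, 29, 9], ans=4

Final answer: [80, 4, 14, 1, 29, 9]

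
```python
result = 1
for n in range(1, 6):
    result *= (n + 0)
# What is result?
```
Trace:
  result=1
  result=1, n=1
  result=2, n=2
  result=6, n=3
  result=24, n=4
  result=120, n=5

Final answer: 120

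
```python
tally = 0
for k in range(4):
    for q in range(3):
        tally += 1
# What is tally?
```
Trace:
  tally=0
  tally=1, k=0, q=0
  tally=2, k=0, q=1
  tally=3, k=0, q=2
  tally=4, k=1, q=0
  tally=5, k=1, q=1
  tally=6, k=1, q=2
  tally=7, k=2, q=0
  tally=8, k=2, q=1
  tally=9, k=2, q=2
  tally=10, k=3, q=0
  tally=11, k=3, q=1
  tally=12, k=3, q=2

Final answer: 12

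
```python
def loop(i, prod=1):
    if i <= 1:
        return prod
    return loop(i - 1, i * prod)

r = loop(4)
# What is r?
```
Call trace:
loop(i=4, prod=1)
  loop(i=3, prod=4)
    loop(i=2, prod=12)
      loop(i=1, prod=24)
      -> return 24
    -> return 24
  -> return 24
-> return 24

Final answer: 24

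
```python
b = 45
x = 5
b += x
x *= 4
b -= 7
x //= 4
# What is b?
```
Trace:
  b=45
  b=45, x=5
  b=50, x=5
  b=50, x=20
  b=43, x=20
  b=43, x=5

Final answer: 43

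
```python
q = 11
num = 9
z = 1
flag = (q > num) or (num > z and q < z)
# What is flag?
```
Trace:
  q=11
  q=11, num=9
  q=11, num=9, z=1
  q=11, num=9, z=1, flag=True

Final answer: True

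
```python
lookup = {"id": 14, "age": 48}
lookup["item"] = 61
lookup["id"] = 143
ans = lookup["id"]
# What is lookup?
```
Trace:
  lookup={'id': 14, 'age': 48}
  lookup={'id': 14, 'age': 48, 'item': 61}
  lookup={'id': 143, 'age': 48, 'item': 61}
  lookup={'id': 143, 'age': 48, 'item': 61}, ans=143

Final answer: {'id': 143, 'age': 48, 'item': 61}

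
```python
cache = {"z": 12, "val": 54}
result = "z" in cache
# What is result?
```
Trace:
  cache={'z': 12, 'val': 54}
  cache={'z': 12, 'val': 54}, result=True

Final answer: True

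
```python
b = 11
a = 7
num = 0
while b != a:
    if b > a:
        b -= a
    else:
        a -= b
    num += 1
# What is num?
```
Trace:
  b=11
  b=11, a=7
  b=11, a=7, num=0
  b=4, a=7, num=1
  b=4, a=3, num=2
  b=1, a=3, num=3
  b=1, a=2, num=4
  b=1, a=1, num=5

Final answer: 5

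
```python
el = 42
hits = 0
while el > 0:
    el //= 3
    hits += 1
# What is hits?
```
Trace:
  el=42
  el=42, hits=0
  el=14, hits=1
  el=4, hits=2
  el=1, hits=3
  el=0, hits=4

Final answer: 4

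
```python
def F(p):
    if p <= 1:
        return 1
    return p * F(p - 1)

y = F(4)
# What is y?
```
Call trace:
F(p=4)
  F(p=3)
    F(p=2)
      F(p=1)
      -> return 1
    -> return 2
  -> return 6
-> return 24

Final answer: 24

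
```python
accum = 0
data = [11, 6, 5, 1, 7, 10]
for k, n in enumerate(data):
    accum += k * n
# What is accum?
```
Trace:
  accum=0
  accum=0, k=0, n=11
  accum=6, k=1, n=6
  accum=16, k=2, n=5
  accum=19, k=3, n=1
  accum=47, k=4, n=7
  accum=97, k=5, n=10

Final answer: 97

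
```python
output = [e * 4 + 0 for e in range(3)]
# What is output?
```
Trace:
  e=0
  e=1
  e=2
  output=[0, 4, 8]

Final answer: [0, 4, 8]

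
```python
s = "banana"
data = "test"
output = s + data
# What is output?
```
Trace:
  s='banana'
  s='banana', data='test'
  s='banana', data='test', output='bananatest'

Final answer: 'bananatest'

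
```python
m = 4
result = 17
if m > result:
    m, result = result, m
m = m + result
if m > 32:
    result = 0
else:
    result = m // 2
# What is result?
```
Trace:
  m=4
  m=4, result=17
  m=4, result=17
  m=21, result=17
  m=21, result=10

Final answer: 10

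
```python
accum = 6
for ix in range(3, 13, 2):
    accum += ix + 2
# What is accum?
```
Trace:
  accum=6
  accum=11, ix=3
  accum=18, ix=5
  accum=27, ix=7
  accum=38, ix=9
  accum=51, ix=11

Final answer: 51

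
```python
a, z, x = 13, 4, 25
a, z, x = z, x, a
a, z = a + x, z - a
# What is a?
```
Trace:
  a=13, z=4, x=25
  a=4, z=25, x=13
  a=17, z=21, x=13

Final answer: 17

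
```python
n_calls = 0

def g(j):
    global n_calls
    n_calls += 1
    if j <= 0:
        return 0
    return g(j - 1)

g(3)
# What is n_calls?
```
Call trace:
g(j=3)
  g(j=2)
    g(j=1)
      g(j=0)
      -> return 0
    -> return 0
  -> return 0
-> return 0

n_calls is incremented once per call. g is entered once for each j = 3, 2, 1, 0 (the j <= 0 call returns without recursing), i.e. 3 + 1 calls.
n_calls = 4

Final answer: 4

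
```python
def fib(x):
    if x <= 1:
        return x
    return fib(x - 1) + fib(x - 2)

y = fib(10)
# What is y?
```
Call trace (a repeated sub-call is expanded the first time; later identical calls just restate its return value):
fib(x=10)
  fib(x=9)
    fib(x=8)
      fib(x=7)
        fib(x=6)
          fib(x=5)
            fib(x=4)
              fib(x=3)
                fib(x=2)
                  fib(x=1)
                  -> return 1
                  fib(x=0)
                  -> return 0
                -> return 1
                fib(x=1)
                -> return 1
              -> return 2
              fib(x=2) -> return 1  (same call as traced above)
            -> return 3
            fib(x=3) -> return 2  (same call as traced above)
          -> return 5
          fib(x=4) -> return 3  (same call as traced above)
        -> return 8
        fib(x=5) -> return 5  (same call as traced above)
      -> return 13
      fib(x=6) -> return 8  (same call as traced above)
    -> return 21
    fib(x=7) -> return 13  (same call as traced above)
  -> return 34
  fib(x=8) -> return 21  (same call as traced above)
-> return 55

Final answer: 55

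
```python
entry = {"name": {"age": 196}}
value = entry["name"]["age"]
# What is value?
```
Trace:
  entry={'name': {'age': 196}}
  entry={'name': {'age': 196}}, value=196

Final answer: 196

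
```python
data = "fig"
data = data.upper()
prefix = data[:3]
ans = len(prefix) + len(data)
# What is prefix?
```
Trace:
  data='fig'
  data='FIG'
  data='FIG', prefix='FIG'
  data='FIG', prefix='FIG', ans=6

Final answer: 'FIG'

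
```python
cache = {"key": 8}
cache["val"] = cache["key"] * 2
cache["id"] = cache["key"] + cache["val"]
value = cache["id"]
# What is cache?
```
Trace:
  cache={'key': 8}
  cache={'key': 8, 'val': 16}
  cache={'key': 8, 'val': 16, 'id': 24}
  cache={'key': 8, 'val': 16, 'id': 24}, value=24

Final answer: {'key': 8, 'val': 16, 'id': 24}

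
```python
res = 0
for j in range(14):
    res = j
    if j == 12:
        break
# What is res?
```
Trace:
  res=0
  res=0, j=0
  res=1, j=1
  res=2, j=2
  res=3, j=3
  res=4, j=4
  res=5, j=5
  res=6, j=6
  res=7, j=7
  res=8, j=8
  res=9, j=9
  res=10, j=10
  res=11, j=11
  res=12, j=12

Final answer: 12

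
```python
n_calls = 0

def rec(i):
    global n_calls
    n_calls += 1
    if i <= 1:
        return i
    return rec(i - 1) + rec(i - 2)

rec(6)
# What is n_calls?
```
Call trace (a repeated sub-call is expanded the first time; later identical calls just restate its return value):
rec(i=6)
  rec(i=5)
    rec(i=4)
      rec(i=3)
        rec(i=2)
          rec(i=1)
          -> return 1
          rec(i=0)
          -> return 0
        -> return 1
        rec(i=1)
        -> return 1
      -> return 2
      rec(i=2) -> return 1  (same call as traced above)
    -> return 3
    rec(i=3) -> return 2  (same call as traced above)
  -> return 5
  rec(i=4) -> return 3  (same call as traced above)
-> return 8

n_calls is incremented once per call, so count the calls in each subtree. Let C(i) = number of calls made by rec(i).
C(0) = C(1) = 1 (base case, no recursion); C(i) = 1 + C(i - 1) + C(i - 2) otherwise.
C(2) = 1 + C(1) + C(0) = 1 + 1 + 1 = 3
C(3) = 1 + C(2) + C(1) = 1 + 3 + 1 = 5
C(4) = 1 + C(3) + C(2) = 1 + 5 + 3 = 9
C(5) = 1 + C(4) + C(3) = 1 + 9 + 5 = 15
C(6) = 1 + C(5) + C(4) = 1 + 15 + 9 = 25
n_calls = C(6) = 25

Final answer: 25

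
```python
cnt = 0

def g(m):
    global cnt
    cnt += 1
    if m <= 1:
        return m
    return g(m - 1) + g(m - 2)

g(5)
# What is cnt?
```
Call trace (a repeated sub-call is expanded the first time; later identical calls just restate its return value):
g(m=5)
  g(m=4)
    g(m=3)
      g(m=2)
        g(m=1)
        -> return 1
        g(m=0)
        -> return 0
      -> return 1
      g(m=1)
      -> return 1
    -> return 2
    g(m=2) -> return 1  (same call as traced above)
  -> return 3
  g(m=3) -> return 2  (same call as traced above)
-> return 5

cnt is incremented once per call, so count the calls in each subtree. Let C(m) = number of calls made by g(m).
C(0) = C(1) = 1 (base case, no recursion); C(m) = 1 + C(m - 1) + C(m - 2) otherwise.
C(2) = 1 + C(1) + C(0) = 1 + 1 + 1 = 3
C(3) = 1 + C(2) + C(1) = 1 + 3 + 1 = 5
C(4) = 1 + C(3) + C(2) = 1 + 5 + 3 = 9
C(5) = 1 + C(4) + C(3) = 1 + 9 + 5 = 15
cnt = C(5) = 15

Final answer: 15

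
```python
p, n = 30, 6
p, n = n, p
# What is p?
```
Trace:
  p=30, n=6
  p=6, n=30

Final answer: 6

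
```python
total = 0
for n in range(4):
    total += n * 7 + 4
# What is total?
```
Trace:
  total=0
  total=4, n=0
  total=15, n=1
  total=33, n=2
  total=58, n=3

Final answer: 58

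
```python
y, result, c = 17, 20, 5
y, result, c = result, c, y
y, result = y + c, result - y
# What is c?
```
Trace:
  y=17, result=20, c=5
  y=20, result=5, c=17
  y=37, result=-15, c=17

Final answer: 17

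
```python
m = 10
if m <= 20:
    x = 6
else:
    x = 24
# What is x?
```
Trace:
  m=10
  m=10, x=6

Final answer: 6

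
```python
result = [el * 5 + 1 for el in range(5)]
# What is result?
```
Trace:
  el=0
  el=1
  el=2
  el=3
  el=4
  result=[1, 6, 11, 16, 21]

Final answer: [1, 6, 11, 16, 21]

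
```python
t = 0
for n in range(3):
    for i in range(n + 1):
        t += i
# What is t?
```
Trace:
  t=0
  t=0, n=0, i=0
  t=0, n=1, i=0
  t=1, n=1, i=1
  t=1, n=2, i=0
  t=2, n=2, i=1
  t=4, n=2, i=2

Final answer: 4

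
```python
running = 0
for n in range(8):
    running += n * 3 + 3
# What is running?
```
Trace:
  running=0
  running=3, n=0
  running=9, n=1
  running=18, n=2
  running=30, n=3
  running=45, n=4
  running=63, n=5
  running=84, n=6
  running=108, n=7

Final answer: 108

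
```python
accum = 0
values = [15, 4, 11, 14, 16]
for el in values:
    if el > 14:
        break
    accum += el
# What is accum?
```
Trace:
  accum=0
  accum=0, el=15

Final answer: 0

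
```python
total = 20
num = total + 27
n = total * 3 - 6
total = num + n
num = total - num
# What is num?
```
Trace:
  total=20
  total=20, num=47
  total=20, num=47, n=54
  total=101, num=47, n=54
  total=101, num=54, n=54

Final answer: 54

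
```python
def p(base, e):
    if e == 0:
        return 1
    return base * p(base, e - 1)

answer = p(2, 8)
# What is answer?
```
Call trace:
p(base=2, e=8)
  p(base=2, e=7)
    p(base=2, e=6)
      p(base=2, e=5)
        p(base=2, e=4)
          p(base=2, e=3)
            p(base=2, e=2)
              p(base=2, e=1)
                p(base=2, e=0)
                -> return 1
              -> return 2
            -> return 4
          -> return 8
        -> return 16
      -> return 32
    -> return 64
  -> return 128
-> return 256

Final answer: 256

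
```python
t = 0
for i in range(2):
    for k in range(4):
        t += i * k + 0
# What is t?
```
Trace:
  t=0
  t=0, i=0, k=0
  t=0, i=0, k=1
  t=0, i=0, k=2
  t=0, i=0, k=3
  t=0, i=1, k=0
  t=1, i=1, k=1
  t=3, i=1, k=2
  t=6, i=1, k=3

Final answer: 6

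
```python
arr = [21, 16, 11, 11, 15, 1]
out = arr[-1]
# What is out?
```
Trace:
  arr=[21, 16, 11, 11, 15, 1]
  arr=[21, 16, 11, 11, 15, 1], out=1

Final answer: 1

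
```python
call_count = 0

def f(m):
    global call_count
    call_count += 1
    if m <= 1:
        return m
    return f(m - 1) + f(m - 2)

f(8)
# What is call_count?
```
Call trace (a repeated sub-call is expanded the first time; later identical calls just restate its return value):
f(m=8)
  f(m=7)
    f(m=6)
      f(m=5)
        f(m=4)
          f(m=3)
            f(m=2)
              f(m=1)
              -> return 1
              f(m=0)
              -> return 0
            -> return 1
            f(m=1)
            -> return 1
          -> return 2
          f(m=2) -> return 1  (same call as traced above)
        -> return 3
        f(m=3) -> return 2  (same call as traced above)
      -> return 5
      f(m=4) -> return 3  (same call as traced above)
    -> return 8
    f(m=5) -> return 5  (same call as traced above)
  -> return 13
  f(m=6) -> return 8  (same call as traced above)
-> return 21

call_count is incremented once per call, so count the calls in each subtree. Let C(m) = number of calls made by f(m).
C(0) = C(1) = 1 (base case, no recursion); C(m) = 1 + C(m - 1) + C(m - 2) otherwise.
C(2) = 1 + C(1) + C(0) = 1 + 1 + 1 = 3
C(3) = 1 + C(2) + C(1) = 1 + 3 + 1 = 5
C(4) = 1 + C(3) + C(2) = 1 + 5 + 3 = 9
C(5) = 1 + C(4) + C(3) = 1 + 9 + 5 = 15
C(6) = 1 + C(5) + C(4) = 1 + 15 + 9 = 25
C(7) = 1 + C(6) + C(5) = 1 + 25 + 15 = 41
C(8) = 1 + C(7) + C(6) = 1 + 41 + 25 = 67
call_count = C(8) = 67

Final answer: 67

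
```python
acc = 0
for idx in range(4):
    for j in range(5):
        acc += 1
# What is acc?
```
Trace:
  acc=0
  acc=1, idx=0, j=0
  acc=2, idx=0, j=1
  acc=3, idx=0, j=2
  acc=4, idx=0, j=3
  acc=5, idx=0, j=4
  acc=6, idx=1, j=0
  acc=7, idx=1, j=1
  acc=8, idx=1, j=2
  acc=9, idx=1, j=3
  acc=10, idx=1, j=4
  acc=11, idx=2, j=0
  acc=12, idx=2, j=1
  acc=13, idx=2, j=2
  acc=14, idx=2, j=3
  acc=15, idx=2, j=4
  acc=16, idx=3, j=0
  acc=17, idx=3, j=1
  acc=18, idx=3, j=2
  acc=19, idx=3, j=3
  acc=20, idx=3, j=4

Final answer: 20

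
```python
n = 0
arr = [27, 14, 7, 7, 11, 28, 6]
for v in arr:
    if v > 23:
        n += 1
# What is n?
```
Trace:
  n=0
  n=1, v=27
  n=1, v=14
  n=1, v=7
  n=1, v=7
  n=1, v=11
  n=2, v=28
  n=2, v=6

Final answer: 2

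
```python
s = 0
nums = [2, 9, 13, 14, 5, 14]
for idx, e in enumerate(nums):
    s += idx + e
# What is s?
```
Trace:
  s=0
  s=2, idx=0, e=2
  s=12, idx=1, e=9
  s=27, idx=2, e=13
  s=44, idx=3, e=14
  s=53, idx=4, e=5
  s=72, idx=5, e=14

Final answer: 72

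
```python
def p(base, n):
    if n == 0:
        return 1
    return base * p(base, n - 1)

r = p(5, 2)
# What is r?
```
Call trace:
p(base=5, n=2)
  p(base=5, n=1)
    p(base=5, n=0)
    -> return 1
  -> return 5
-> return 25

Final answer: 25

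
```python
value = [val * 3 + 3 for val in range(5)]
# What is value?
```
Trace:
  val=0
  val=1
  val=2
  val=3
  val=4
  value=[3, 6, 9, 12, 15]

Final answer: [3, 6, 9, 12, 15]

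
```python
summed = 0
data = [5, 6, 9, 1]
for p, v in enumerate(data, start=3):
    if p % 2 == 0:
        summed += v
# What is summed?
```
Trace:
  summed=0
  summed=0, p=3, v=5
  summed=6, p=4, v=6
  summed=6, p=5, v=9
  summed=7, p=6, v=1

Final answer: 7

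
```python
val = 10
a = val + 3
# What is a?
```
Trace:
  val=10
  val=10, a=13

Final answer: 13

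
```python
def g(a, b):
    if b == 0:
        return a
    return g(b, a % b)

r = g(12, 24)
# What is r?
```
Call trace:
g(a=12, b=24)
  g(a=24, b=12)
    g(a=12, b=0)
    -> return 12
  -> return 12
-> return 12

Final answer: 12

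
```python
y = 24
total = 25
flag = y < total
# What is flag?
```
Trace:
  y=24
  y=24, total=25
  y=24, total=25, flag=True

Final answer: True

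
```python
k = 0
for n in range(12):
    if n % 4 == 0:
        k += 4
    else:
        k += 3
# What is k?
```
Trace:
  k=0
  k=4, n=0
  k=7, n=1
  k=10, n=2
  k=13, n=3
  k=17, n=4
  k=20, n=5
  k=23, n=6
  k=26, n=7
  k=30, n=8
  k=33, n=9
  k=36, n=10
  k=39, n=11

Final answer: 39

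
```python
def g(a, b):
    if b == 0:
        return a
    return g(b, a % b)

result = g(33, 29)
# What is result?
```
Call trace:
g(a=33, b=29)
  g(a=29, b=4)
    g(a=4, b=1)
      g(a=1, b=0)
      -> return 1
    -> return 1
  -> return 1
-> return 1

Final answer: 1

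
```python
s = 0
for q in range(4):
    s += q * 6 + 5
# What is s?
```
Trace:
  s=0
  s=5, q=0
  s=16, q=1
  s=33, q=2
  s=56, q=3

Final answer: 56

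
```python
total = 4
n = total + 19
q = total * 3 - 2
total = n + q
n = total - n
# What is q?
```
Trace:
  total=4
  total=4, n=23
  total=4, n=23, q=10
  total=33, n=23, q=10
  total=33, n=10, q=10

Final answer: 10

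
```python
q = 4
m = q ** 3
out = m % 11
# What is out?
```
Trace:
  q=4
  q=4, m=64
  q=4, m=64, out=9

Final answer: 9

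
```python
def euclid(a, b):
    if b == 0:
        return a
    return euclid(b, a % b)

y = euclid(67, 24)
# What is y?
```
Call trace:
euclid(a=67, b=24)
  euclid(a=24, b=19)
    euclid(a=19, b=5)
      euclid(a=5, b=4)
        euclid(a=4, b=1)
          euclid(a=1, b=0)
          -> return 1
        -> return 1
      -> return 1
    -> return 1
  -> return 1
-> return 1

Final answer: 1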